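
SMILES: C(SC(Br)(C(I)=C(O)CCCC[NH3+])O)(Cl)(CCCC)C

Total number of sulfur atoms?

The symbol for sulfur appears 1 time in the SMILES.

1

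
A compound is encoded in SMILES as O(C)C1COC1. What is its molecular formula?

C4H8O2

Heavy atoms from the SMILES: 4 C, 2 O.
Implicit hydrogens by atom environment:
  2 × C: 2 H each → 4
  2 × O: no H
  1 × C: 3 H
  1 × C: 1 H
  Total hydrogens = 8.
Molecular formula: C4H8O2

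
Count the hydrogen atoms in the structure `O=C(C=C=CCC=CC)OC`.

Hydrogens are implicit in SMILES; fill each atom to its normal valence:
  4 × C: 1 H each → 4
  2 × C: 3 H each → 6
  2 × C: no H
  2 × O: no H
  1 × C: 2 H
  Total hydrogens = 12.

12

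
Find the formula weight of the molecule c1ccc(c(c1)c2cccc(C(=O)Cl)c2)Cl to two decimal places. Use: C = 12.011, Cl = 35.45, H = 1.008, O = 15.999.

251.11

Molecular formula: C13H8Cl2O.
M = 13×12.011 + 2×35.45 + 8×1.008 + 1×15.999 = 251.11 g/mol.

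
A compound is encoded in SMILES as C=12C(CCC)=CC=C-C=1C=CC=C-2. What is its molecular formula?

Heavy atoms from the SMILES: 13 C.
Implicit hydrogens by atom environment:
  7 × C (aromatic): 1 H each → 7
  3 × C (aromatic): no H
  2 × C: 2 H each → 4
  1 × C: 3 H
  Total hydrogens = 14.
Molecular formula: C13H14

C13H14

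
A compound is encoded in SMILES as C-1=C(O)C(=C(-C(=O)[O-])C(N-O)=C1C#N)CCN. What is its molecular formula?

C10H10N3O4-

Heavy atoms from the SMILES: 10 C, 3 N, 4 O.
Implicit hydrogens by atom environment:
  5 × C (aromatic): no H
  2 × C: 2 H each → 4
  2 × C: no H
  2 × O: 1 H each → 2
  1 × C (aromatic): 1 H
  1 × N: 2 H
  1 × N: 1 H
  1 × N: no H
  1 × O: no H
  1 × O (charge -1): no H
  Total hydrogens = 10.
Net charge -1.
Molecular formula: C10H10N3O4-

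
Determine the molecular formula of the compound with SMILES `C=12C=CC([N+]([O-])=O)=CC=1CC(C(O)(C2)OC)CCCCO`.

Heavy atoms from the SMILES: 15 C, 1 N, 5 O.
Implicit hydrogens by atom environment:
  6 × C: 2 H each → 12
  3 × C (aromatic): 1 H each → 3
  3 × C (aromatic): no H
  2 × O: 1 H each → 2
  2 × O: no H
  1 × C: 3 H
  1 × C: 1 H
  1 × C: no H
  1 × N (charge +1): no H
  1 × O (charge -1): no H
  Total hydrogens = 21.
Molecular formula: C15H21NO5

C15H21NO5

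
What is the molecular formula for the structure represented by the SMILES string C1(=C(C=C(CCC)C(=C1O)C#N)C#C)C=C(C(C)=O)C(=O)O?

C17H15NO4

Heavy atoms from the SMILES: 17 C, 1 N, 4 O.
Implicit hydrogens by atom environment:
  5 × C (aromatic): no H
  5 × C: no H
  2 × C: 3 H each → 6
  2 × C: 2 H each → 4
  2 × C: 1 H each → 2
  2 × O: 1 H each → 2
  2 × O: no H
  1 × C (aromatic): 1 H
  1 × N: no H
  Total hydrogens = 15.
Molecular formula: C17H15NO4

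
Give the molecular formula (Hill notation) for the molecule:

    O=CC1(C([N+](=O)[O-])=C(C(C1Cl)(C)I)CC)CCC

Heavy atoms from the SMILES: 12 C, 1 Cl, 1 I, 1 N, 3 O.
Implicit hydrogens by atom environment:
  4 × C: no H
  3 × C: 3 H each → 9
  3 × C: 2 H each → 6
  2 × C: 1 H each → 2
  2 × O: no H
  1 × Cl: no H
  1 × I: no H
  1 × N (charge +1): no H
  1 × O (charge -1): no H
  Total hydrogens = 17.
Molecular formula: C12H17ClINO3

C12H17ClINO3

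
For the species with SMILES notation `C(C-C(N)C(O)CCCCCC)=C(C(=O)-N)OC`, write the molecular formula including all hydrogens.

Heavy atoms from the SMILES: 13 C, 2 N, 3 O.
Implicit hydrogens by atom environment:
  6 × C: 2 H each → 12
  3 × C: 1 H each → 3
  2 × C: 3 H each → 6
  2 × C: no H
  2 × N: 2 H each → 4
  2 × O: no H
  1 × O: 1 H
  Total hydrogens = 26.
Molecular formula: C13H26N2O3

C13H26N2O3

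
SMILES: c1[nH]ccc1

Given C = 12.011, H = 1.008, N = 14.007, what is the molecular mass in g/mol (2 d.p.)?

Molecular formula: C4H5N.
M = 4×12.011 + 5×1.008 + 1×14.007 = 67.09 g/mol.

67.09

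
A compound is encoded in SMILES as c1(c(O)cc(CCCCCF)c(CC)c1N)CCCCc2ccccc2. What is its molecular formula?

Heavy atoms from the SMILES: 23 C, 1 F, 1 N, 1 O.
Implicit hydrogens by atom environment:
  10 × C: 2 H each → 20
  6 × C (aromatic): 1 H each → 6
  6 × C (aromatic): no H
  1 × C: 3 H
  1 × F: no H
  1 × N: 2 H
  1 × O: 1 H
  Total hydrogens = 32.
Molecular formula: C23H32FNO

C23H32FNO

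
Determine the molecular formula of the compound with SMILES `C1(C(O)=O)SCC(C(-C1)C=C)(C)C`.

C10H16O2S

Heavy atoms from the SMILES: 10 C, 2 O, 1 S.
Implicit hydrogens by atom environment:
  3 × C: 2 H each → 6
  3 × C: 1 H each → 3
  2 × C: 3 H each → 6
  2 × C: no H
  1 × O: 1 H
  1 × O: no H
  1 × S: no H
  Total hydrogens = 16.
Molecular formula: C10H16O2S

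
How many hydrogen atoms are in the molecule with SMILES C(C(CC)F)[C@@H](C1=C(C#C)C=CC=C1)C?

17

Hydrogens are implicit in SMILES; fill each atom to its normal valence:
  4 × C (aromatic): 1 H each → 4
  3 × C: 1 H each → 3
  2 × C: 3 H each → 6
  2 × C: 2 H each → 4
  2 × C (aromatic): no H
  1 × C: no H
  1 × F: no H
  Total hydrogens = 17.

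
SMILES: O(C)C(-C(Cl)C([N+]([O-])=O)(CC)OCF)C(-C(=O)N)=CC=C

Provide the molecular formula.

Heavy atoms from the SMILES: 12 C, 1 Cl, 1 F, 2 N, 5 O.
Implicit hydrogens by atom environment:
  4 × C: 1 H each → 4
  4 × O: no H
  3 × C: 2 H each → 6
  3 × C: no H
  2 × C: 3 H each → 6
  1 × Cl: no H
  1 × F: no H
  1 × N: 2 H
  1 × N (charge +1): no H
  1 × O (charge -1): no H
  Total hydrogens = 18.
Molecular formula: C12H18ClFN2O5

C12H18ClFN2O5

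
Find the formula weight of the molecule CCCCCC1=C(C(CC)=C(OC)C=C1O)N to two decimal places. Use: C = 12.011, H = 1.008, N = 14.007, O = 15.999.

Molecular formula: C14H23NO2.
M = 14×12.011 + 23×1.008 + 1×14.007 + 2×15.999 = 237.34 g/mol.

237.34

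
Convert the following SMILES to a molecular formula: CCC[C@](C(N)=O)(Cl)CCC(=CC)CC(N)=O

Heavy atoms from the SMILES: 12 C, 1 Cl, 2 N, 2 O.
Implicit hydrogens by atom environment:
  5 × C: 2 H each → 10
  4 × C: no H
  2 × C: 3 H each → 6
  2 × N: 2 H each → 4
  2 × O: no H
  1 × C: 1 H
  1 × Cl: no H
  Total hydrogens = 21.
Molecular formula: C12H21ClN2O2

C12H21ClN2O2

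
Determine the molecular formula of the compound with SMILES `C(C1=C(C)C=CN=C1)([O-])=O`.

Heavy atoms from the SMILES: 7 C, 1 N, 2 O.
Implicit hydrogens by atom environment:
  3 × C (aromatic): 1 H each → 3
  2 × C (aromatic): no H
  1 × C: 3 H
  1 × C: no H
  1 × N (aromatic): no H
  1 × O: no H
  1 × O (charge -1): no H
  Total hydrogens = 6.
Net charge -1.
Molecular formula: C7H6NO2-

C7H6NO2-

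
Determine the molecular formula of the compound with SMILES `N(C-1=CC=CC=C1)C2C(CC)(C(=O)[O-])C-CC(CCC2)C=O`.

C18H24NO3-

Heavy atoms from the SMILES: 18 C, 1 N, 3 O.
Implicit hydrogens by atom environment:
  6 × C: 2 H each → 12
  5 × C (aromatic): 1 H each → 5
  3 × C: 1 H each → 3
  2 × C: no H
  2 × O: no H
  1 × C: 3 H
  1 × C (aromatic): no H
  1 × N: 1 H
  1 × O (charge -1): no H
  Total hydrogens = 24.
Net charge -1.
Molecular formula: C18H24NO3-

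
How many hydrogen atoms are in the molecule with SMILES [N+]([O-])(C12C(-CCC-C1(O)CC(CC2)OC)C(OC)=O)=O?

21

Hydrogens are implicit in SMILES; fill each atom to its normal valence:
  6 × C: 2 H each → 12
  4 × O: no H
  3 × C: no H
  2 × C: 3 H each → 6
  2 × C: 1 H each → 2
  1 × N (charge +1): no H
  1 × O: 1 H
  1 × O (charge -1): no H
  Total hydrogens = 21.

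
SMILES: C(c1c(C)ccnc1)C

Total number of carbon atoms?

The symbol for carbon appears 8 times in the SMILES. Lowercase c denotes aromatic carbon and counts toward C.

8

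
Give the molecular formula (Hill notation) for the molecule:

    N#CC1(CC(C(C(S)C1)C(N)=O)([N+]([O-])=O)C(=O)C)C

Heavy atoms from the SMILES: 11 C, 3 N, 4 O, 1 S.
Implicit hydrogens by atom environment:
  5 × C: no H
  3 × O: no H
  2 × C: 3 H each → 6
  2 × C: 2 H each → 4
  2 × C: 1 H each → 2
  1 × N: 2 H
  1 × N: no H
  1 × N (charge +1): no H
  1 × O (charge -1): no H
  1 × S: 1 H
  Total hydrogens = 15.
Molecular formula: C11H15N3O4S

C11H15N3O4S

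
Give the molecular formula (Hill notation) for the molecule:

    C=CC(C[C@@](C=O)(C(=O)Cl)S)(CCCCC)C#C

C14H19ClO2S

Heavy atoms from the SMILES: 14 C, 1 Cl, 2 O, 1 S.
Implicit hydrogens by atom environment:
  6 × C: 2 H each → 12
  4 × C: no H
  3 × C: 1 H each → 3
  2 × O: no H
  1 × C: 3 H
  1 × Cl: no H
  1 × S: 1 H
  Total hydrogens = 19.
Molecular formula: C14H19ClO2S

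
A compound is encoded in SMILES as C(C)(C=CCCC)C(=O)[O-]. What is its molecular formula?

Heavy atoms from the SMILES: 8 C, 2 O.
Implicit hydrogens by atom environment:
  3 × C: 1 H each → 3
  2 × C: 3 H each → 6
  2 × C: 2 H each → 4
  1 × C: no H
  1 × O: no H
  1 × O (charge -1): no H
  Total hydrogens = 13.
Net charge -1.
Molecular formula: C8H13O2-

C8H13O2-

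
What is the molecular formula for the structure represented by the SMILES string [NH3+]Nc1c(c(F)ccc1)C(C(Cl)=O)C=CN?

C10H12ClFN3O+

Heavy atoms from the SMILES: 10 C, 1 Cl, 1 F, 3 N, 1 O.
Implicit hydrogens by atom environment:
  3 × C (aromatic): 1 H each → 3
  3 × C: 1 H each → 3
  3 × C (aromatic): no H
  1 × C: no H
  1 × Cl: no H
  1 × F: no H
  1 × N (charge +1): 3 H
  1 × N: 2 H
  1 × N: 1 H
  1 × O: no H
  Total hydrogens = 12.
Net charge +1.
Molecular formula: C10H12ClFN3O+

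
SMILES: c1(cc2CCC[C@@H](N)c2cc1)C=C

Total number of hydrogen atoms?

15

Hydrogens are implicit in SMILES; fill each atom to its normal valence:
  4 × C: 2 H each → 8
  3 × C (aromatic): 1 H each → 3
  3 × C (aromatic): no H
  2 × C: 1 H each → 2
  1 × N: 2 H
  Total hydrogens = 15.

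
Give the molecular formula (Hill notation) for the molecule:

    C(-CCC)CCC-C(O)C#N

Heavy atoms from the SMILES: 9 C, 1 N, 1 O.
Implicit hydrogens by atom environment:
  6 × C: 2 H each → 12
  1 × C: 3 H
  1 × C: 1 H
  1 × C: no H
  1 × N: no H
  1 × O: 1 H
  Total hydrogens = 17.
Molecular formula: C9H17NO

C9H17NO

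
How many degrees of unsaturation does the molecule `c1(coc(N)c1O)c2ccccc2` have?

7

Molecular formula from the SMILES: C10H9NO2.
DoU = (2C + 2 + N − H − X)/2 = (2·10 + 2 + 1 − 9 − 0)/2 = 14/2 = 7.
(Structurally: 2 ring(s) + 5 π bond(s) = 7.)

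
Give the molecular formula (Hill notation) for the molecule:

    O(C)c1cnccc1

Heavy atoms from the SMILES: 6 C, 1 N, 1 O.
Implicit hydrogens by atom environment:
  4 × C (aromatic): 1 H each → 4
  1 × C: 3 H
  1 × C (aromatic): no H
  1 × N (aromatic): no H
  1 × O: no H
  Total hydrogens = 7.
Molecular formula: C6H7NO

C6H7NO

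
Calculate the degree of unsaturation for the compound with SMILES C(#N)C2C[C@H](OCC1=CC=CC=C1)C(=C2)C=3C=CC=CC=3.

Molecular formula from the SMILES: C19H17NO.
DoU = (2C + 2 + N − H − X)/2 = (2·19 + 2 + 1 − 17 − 0)/2 = 24/2 = 12.
(Structurally: 3 ring(s) + 9 π bond(s) = 12.)

12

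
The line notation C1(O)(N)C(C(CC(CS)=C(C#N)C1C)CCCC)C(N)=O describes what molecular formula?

Heavy atoms from the SMILES: 15 C, 3 N, 2 O, 1 S.
Implicit hydrogens by atom environment:
  5 × C: 2 H each → 10
  5 × C: no H
  3 × C: 1 H each → 3
  2 × C: 3 H each → 6
  2 × N: 2 H each → 4
  1 × N: no H
  1 × O: 1 H
  1 × O: no H
  1 × S: 1 H
  Total hydrogens = 25.
Molecular formula: C15H25N3O2S

C15H25N3O2S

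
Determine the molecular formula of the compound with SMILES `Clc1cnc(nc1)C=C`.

Heavy atoms from the SMILES: 6 C, 1 Cl, 2 N.
Implicit hydrogens by atom environment:
  2 × C (aromatic): 1 H each → 2
  2 × C (aromatic): no H
  2 × N (aromatic): no H
  1 × C: 2 H
  1 × C: 1 H
  1 × Cl: no H
  Total hydrogens = 5.
Molecular formula: C6H5ClN2

C6H5ClN2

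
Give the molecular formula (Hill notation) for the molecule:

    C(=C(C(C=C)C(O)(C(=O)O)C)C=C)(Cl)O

C10H13ClO4

Heavy atoms from the SMILES: 10 C, 1 Cl, 4 O.
Implicit hydrogens by atom environment:
  4 × C: no H
  3 × C: 1 H each → 3
  3 × O: 1 H each → 3
  2 × C: 2 H each → 4
  1 × C: 3 H
  1 × Cl: no H
  1 × O: no H
  Total hydrogens = 13.
Molecular formula: C10H13ClO4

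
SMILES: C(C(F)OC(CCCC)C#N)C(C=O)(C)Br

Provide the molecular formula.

C11H17BrFNO2

Heavy atoms from the SMILES: 1 Br, 11 C, 1 F, 1 N, 2 O.
Implicit hydrogens by atom environment:
  4 × C: 2 H each → 8
  3 × C: 1 H each → 3
  2 × C: 3 H each → 6
  2 × C: no H
  2 × O: no H
  1 × Br: no H
  1 × F: no H
  1 × N: no H
  Total hydrogens = 17.
Molecular formula: C11H17BrFNO2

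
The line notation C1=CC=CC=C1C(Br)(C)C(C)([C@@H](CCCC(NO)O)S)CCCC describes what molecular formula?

Heavy atoms from the SMILES: 1 Br, 19 C, 1 N, 2 O, 1 S.
Implicit hydrogens by atom environment:
  6 × C: 2 H each → 12
  5 × C (aromatic): 1 H each → 5
  3 × C: 3 H each → 9
  2 × C: 1 H each → 2
  2 × C: no H
  2 × O: 1 H each → 2
  1 × Br: no H
  1 × C (aromatic): no H
  1 × N: 1 H
  1 × S: 1 H
  Total hydrogens = 32.
Molecular formula: C19H32BrNO2S

C19H32BrNO2S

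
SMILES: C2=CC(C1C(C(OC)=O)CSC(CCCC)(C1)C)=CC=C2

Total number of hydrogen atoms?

26

Hydrogens are implicit in SMILES; fill each atom to its normal valence:
  5 × C: 2 H each → 10
  5 × C (aromatic): 1 H each → 5
  3 × C: 3 H each → 9
  2 × C: 1 H each → 2
  2 × C: no H
  2 × O: no H
  1 × C (aromatic): no H
  1 × S: no H
  Total hydrogens = 26.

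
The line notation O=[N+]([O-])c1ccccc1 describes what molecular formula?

Heavy atoms from the SMILES: 6 C, 1 N, 2 O.
Implicit hydrogens by atom environment:
  5 × C (aromatic): 1 H each → 5
  1 × C (aromatic): no H
  1 × N (charge +1): no H
  1 × O: no H
  1 × O (charge -1): no H
  Total hydrogens = 5.
Molecular formula: C6H5NO2

C6H5NO2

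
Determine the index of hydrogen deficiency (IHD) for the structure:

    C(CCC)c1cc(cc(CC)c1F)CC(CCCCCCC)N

4

Molecular formula from the SMILES: C21H36FN.
DoU = (2C + 2 + N − H − X)/2 = (2·21 + 2 + 1 − 36 − 1)/2 = 8/2 = 4.
(Structurally: 1 ring(s) + 3 π bond(s) = 4.)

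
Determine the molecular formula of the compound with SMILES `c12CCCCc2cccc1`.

C10H12

Heavy atoms from the SMILES: 10 C.
Implicit hydrogens by atom environment:
  4 × C: 2 H each → 8
  4 × C (aromatic): 1 H each → 4
  2 × C (aromatic): no H
  Total hydrogens = 12.
Molecular formula: C10H12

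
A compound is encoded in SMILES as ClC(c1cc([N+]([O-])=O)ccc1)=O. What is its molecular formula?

C7H4ClNO3

Heavy atoms from the SMILES: 7 C, 1 Cl, 1 N, 3 O.
Implicit hydrogens by atom environment:
  4 × C (aromatic): 1 H each → 4
  2 × C (aromatic): no H
  2 × O: no H
  1 × C: no H
  1 × Cl: no H
  1 × N (charge +1): no H
  1 × O (charge -1): no H
  Total hydrogens = 4.
Molecular formula: C7H4ClNO3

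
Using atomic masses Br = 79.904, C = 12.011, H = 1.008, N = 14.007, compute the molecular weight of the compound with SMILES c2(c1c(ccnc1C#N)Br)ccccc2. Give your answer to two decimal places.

259.11

Molecular formula: C12H7BrN2.
M = 1×79.904 + 12×12.011 + 7×1.008 + 2×14.007 = 259.11 g/mol.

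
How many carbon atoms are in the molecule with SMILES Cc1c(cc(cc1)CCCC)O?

11

The symbol for carbon appears 11 times in the SMILES. Lowercase c denotes aromatic carbon and counts toward C.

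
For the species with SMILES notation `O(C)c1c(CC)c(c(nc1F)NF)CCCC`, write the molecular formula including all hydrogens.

C12H18F2N2O

Heavy atoms from the SMILES: 12 C, 2 F, 2 N, 1 O.
Implicit hydrogens by atom environment:
  5 × C (aromatic): no H
  4 × C: 2 H each → 8
  3 × C: 3 H each → 9
  2 × F: no H
  1 × N: 1 H
  1 × N (aromatic): no H
  1 × O: no H
  Total hydrogens = 18.
Molecular formula: C12H18F2N2O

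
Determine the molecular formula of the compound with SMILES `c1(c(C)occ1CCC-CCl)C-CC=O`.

Heavy atoms from the SMILES: 12 C, 1 Cl, 2 O.
Implicit hydrogens by atom environment:
  6 × C: 2 H each → 12
  3 × C (aromatic): no H
  1 × C: 3 H
  1 × C (aromatic): 1 H
  1 × C: 1 H
  1 × Cl: no H
  1 × O (aromatic): no H
  1 × O: no H
  Total hydrogens = 17.
Molecular formula: C12H17ClO2

C12H17ClO2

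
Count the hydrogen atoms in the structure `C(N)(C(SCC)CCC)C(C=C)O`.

Hydrogens are implicit in SMILES; fill each atom to its normal valence:
  4 × C: 2 H each → 8
  4 × C: 1 H each → 4
  2 × C: 3 H each → 6
  1 × N: 2 H
  1 × O: 1 H
  1 × S: no H
  Total hydrogens = 21.

21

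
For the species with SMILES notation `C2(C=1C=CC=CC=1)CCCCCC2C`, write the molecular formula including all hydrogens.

C14H20

Heavy atoms from the SMILES: 14 C.
Implicit hydrogens by atom environment:
  5 × C: 2 H each → 10
  5 × C (aromatic): 1 H each → 5
  2 × C: 1 H each → 2
  1 × C: 3 H
  1 × C (aromatic): no H
  Total hydrogens = 20.
Molecular formula: C14H20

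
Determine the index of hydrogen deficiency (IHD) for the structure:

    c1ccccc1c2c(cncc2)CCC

Molecular formula from the SMILES: C14H15N.
DoU = (2C + 2 + N − H − X)/2 = (2·14 + 2 + 1 − 15 − 0)/2 = 16/2 = 8.
(Structurally: 2 ring(s) + 6 π bond(s) = 8.)

8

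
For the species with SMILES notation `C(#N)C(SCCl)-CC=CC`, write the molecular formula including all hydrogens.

C7H10ClNS

Heavy atoms from the SMILES: 7 C, 1 Cl, 1 N, 1 S.
Implicit hydrogens by atom environment:
  3 × C: 1 H each → 3
  2 × C: 2 H each → 4
  1 × C: 3 H
  1 × C: no H
  1 × Cl: no H
  1 × N: no H
  1 × S: no H
  Total hydrogens = 10.
Molecular formula: C7H10ClNS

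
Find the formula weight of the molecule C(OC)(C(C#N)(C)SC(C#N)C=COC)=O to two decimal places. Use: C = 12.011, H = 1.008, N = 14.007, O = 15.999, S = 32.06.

Molecular formula: C10H12N2O3S.
M = 10×12.011 + 12×1.008 + 2×14.007 + 3×15.999 + 1×32.06 = 240.28 g/mol.

240.28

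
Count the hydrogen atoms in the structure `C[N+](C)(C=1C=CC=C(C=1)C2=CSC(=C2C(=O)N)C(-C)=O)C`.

19

Hydrogens are implicit in SMILES; fill each atom to its normal valence:
  5 × C (aromatic): 1 H each → 5
  5 × C (aromatic): no H
  4 × C: 3 H each → 12
  2 × C: no H
  2 × O: no H
  1 × N: 2 H
  1 × N (charge +1): no H
  1 × S (aromatic): no H
  Total hydrogens = 19.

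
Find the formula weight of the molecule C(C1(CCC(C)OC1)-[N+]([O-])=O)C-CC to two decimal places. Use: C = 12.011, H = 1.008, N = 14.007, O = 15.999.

Molecular formula: C10H19NO3.
M = 10×12.011 + 19×1.008 + 1×14.007 + 3×15.999 = 201.27 g/mol.

201.27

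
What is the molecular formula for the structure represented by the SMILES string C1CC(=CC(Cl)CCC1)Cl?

C8H12Cl2

Heavy atoms from the SMILES: 8 C, 2 Cl.
Implicit hydrogens by atom environment:
  5 × C: 2 H each → 10
  2 × C: 1 H each → 2
  2 × Cl: no H
  1 × C: no H
  Total hydrogens = 12.
Molecular formula: C8H12Cl2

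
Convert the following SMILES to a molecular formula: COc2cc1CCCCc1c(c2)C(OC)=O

C13H16O3

Heavy atoms from the SMILES: 13 C, 3 O.
Implicit hydrogens by atom environment:
  4 × C: 2 H each → 8
  4 × C (aromatic): no H
  3 × O: no H
  2 × C: 3 H each → 6
  2 × C (aromatic): 1 H each → 2
  1 × C: no H
  Total hydrogens = 16.
Molecular formula: C13H16O3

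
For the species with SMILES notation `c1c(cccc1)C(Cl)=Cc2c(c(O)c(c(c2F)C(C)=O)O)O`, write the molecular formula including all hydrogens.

C16H12ClFO4

Heavy atoms from the SMILES: 16 C, 1 Cl, 1 F, 4 O.
Implicit hydrogens by atom environment:
  7 × C (aromatic): no H
  5 × C (aromatic): 1 H each → 5
  3 × O: 1 H each → 3
  2 × C: no H
  1 × C: 3 H
  1 × C: 1 H
  1 × Cl: no H
  1 × F: no H
  1 × O: no H
  Total hydrogens = 12.
Molecular formula: C16H12ClFO4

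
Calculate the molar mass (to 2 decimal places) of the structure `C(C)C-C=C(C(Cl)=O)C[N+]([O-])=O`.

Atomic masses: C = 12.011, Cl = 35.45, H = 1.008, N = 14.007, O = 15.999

Molecular formula: C7H10ClNO3.
M = 7×12.011 + 1×35.45 + 10×1.008 + 1×14.007 + 3×15.999 = 191.61 g/mol.

191.61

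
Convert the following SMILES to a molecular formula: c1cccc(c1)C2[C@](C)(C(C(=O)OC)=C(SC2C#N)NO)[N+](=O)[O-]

C15H15N3O5S

Heavy atoms from the SMILES: 15 C, 3 N, 5 O, 1 S.
Implicit hydrogens by atom environment:
  5 × C (aromatic): 1 H each → 5
  5 × C: no H
  3 × O: no H
  2 × C: 3 H each → 6
  2 × C: 1 H each → 2
  1 × C (aromatic): no H
  1 × N: 1 H
  1 × N (charge +1): no H
  1 × N: no H
  1 × O: 1 H
  1 × O (charge -1): no H
  1 × S: no H
  Total hydrogens = 15.
Molecular formula: C15H15N3O5S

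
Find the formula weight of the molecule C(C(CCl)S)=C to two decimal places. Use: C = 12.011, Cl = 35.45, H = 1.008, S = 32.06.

Molecular formula: C4H7ClS.
M = 4×12.011 + 1×35.45 + 7×1.008 + 1×32.06 = 122.61 g/mol.

122.61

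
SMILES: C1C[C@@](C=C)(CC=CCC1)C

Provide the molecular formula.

Heavy atoms from the SMILES: 11 C.
Implicit hydrogens by atom environment:
  6 × C: 2 H each → 12
  3 × C: 1 H each → 3
  1 × C: 3 H
  1 × C: no H
  Total hydrogens = 18.
Molecular formula: C11H18

C11H18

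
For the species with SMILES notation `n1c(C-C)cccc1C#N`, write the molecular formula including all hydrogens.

C8H8N2

Heavy atoms from the SMILES: 8 C, 2 N.
Implicit hydrogens by atom environment:
  3 × C (aromatic): 1 H each → 3
  2 × C (aromatic): no H
  1 × C: 3 H
  1 × C: 2 H
  1 × C: no H
  1 × N (aromatic): no H
  1 × N: no H
  Total hydrogens = 8.
Molecular formula: C8H8N2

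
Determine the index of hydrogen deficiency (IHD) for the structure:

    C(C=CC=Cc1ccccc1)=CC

7

Molecular formula from the SMILES: C13H14.
DoU = (2C + 2 + N − H − X)/2 = (2·13 + 2 + 0 − 14 − 0)/2 = 14/2 = 7.
(Structurally: 1 ring(s) + 6 π bond(s) = 7.)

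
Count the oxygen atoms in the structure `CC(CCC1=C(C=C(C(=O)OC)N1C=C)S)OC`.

3

The symbol for oxygen appears 3 times in the SMILES.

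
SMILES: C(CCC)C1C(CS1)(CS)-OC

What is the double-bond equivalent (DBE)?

Molecular formula from the SMILES: C9H18OS2.
DoU = (2C + 2 + N − H − X)/2 = (2·9 + 2 + 0 − 18 − 0)/2 = 2/2 = 1.
(Structurally: 1 ring(s) + 0 π bond(s) = 1.)

1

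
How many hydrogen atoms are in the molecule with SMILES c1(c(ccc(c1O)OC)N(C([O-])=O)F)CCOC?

13

Hydrogens are implicit in SMILES; fill each atom to its normal valence:
  4 × C (aromatic): no H
  3 × O: no H
  2 × C: 3 H each → 6
  2 × C: 2 H each → 4
  2 × C (aromatic): 1 H each → 2
  1 × C: no H
  1 × F: no H
  1 × N: no H
  1 × O: 1 H
  1 × O (charge -1): no H
  Total hydrogens = 13.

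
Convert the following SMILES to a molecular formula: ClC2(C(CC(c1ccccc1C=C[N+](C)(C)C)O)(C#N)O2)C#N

Heavy atoms from the SMILES: 17 C, 1 Cl, 3 N, 2 O.
Implicit hydrogens by atom environment:
  4 × C (aromatic): 1 H each → 4
  4 × C: no H
  3 × C: 3 H each → 9
  3 × C: 1 H each → 3
  2 × C (aromatic): no H
  2 × N: no H
  1 × C: 2 H
  1 × Cl: no H
  1 × N (charge +1): no H
  1 × O: 1 H
  1 × O: no H
  Total hydrogens = 19.
Net charge +1.
Molecular formula: C17H19ClN3O2+

C17H19ClN3O2+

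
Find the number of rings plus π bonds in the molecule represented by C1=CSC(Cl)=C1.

Molecular formula from the SMILES: C4H3ClS.
DoU = (2C + 2 + N − H − X)/2 = (2·4 + 2 + 0 − 3 − 1)/2 = 6/2 = 3.
(Structurally: 1 ring(s) + 2 π bond(s) = 3.)

3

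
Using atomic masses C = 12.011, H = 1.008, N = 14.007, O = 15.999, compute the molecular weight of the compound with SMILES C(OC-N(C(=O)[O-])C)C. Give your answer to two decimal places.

132.14

Molecular formula: C5H10NO3-.
M = 5×12.011 + 10×1.008 + 1×14.007 + 3×15.999 = 132.14 g/mol.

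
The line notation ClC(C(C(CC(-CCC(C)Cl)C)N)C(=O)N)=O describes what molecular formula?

Heavy atoms from the SMILES: 11 C, 2 Cl, 2 N, 2 O.
Implicit hydrogens by atom environment:
  4 × C: 1 H each → 4
  3 × C: 2 H each → 6
  2 × C: 3 H each → 6
  2 × C: no H
  2 × Cl: no H
  2 × N: 2 H each → 4
  2 × O: no H
  Total hydrogens = 20.
Molecular formula: C11H20Cl2N2O2

C11H20Cl2N2O2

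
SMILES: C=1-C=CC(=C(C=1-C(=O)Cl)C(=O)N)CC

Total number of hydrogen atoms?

10

Hydrogens are implicit in SMILES; fill each atom to its normal valence:
  3 × C (aromatic): 1 H each → 3
  3 × C (aromatic): no H
  2 × C: no H
  2 × O: no H
  1 × C: 3 H
  1 × C: 2 H
  1 × Cl: no H
  1 × N: 2 H
  Total hydrogens = 10.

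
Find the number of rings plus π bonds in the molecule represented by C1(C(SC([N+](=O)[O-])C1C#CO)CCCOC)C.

4

Molecular formula from the SMILES: C11H17NO4S.
DoU = (2C + 2 + N − H − X)/2 = (2·11 + 2 + 1 − 17 − 0)/2 = 8/2 = 4.
(Structurally: 1 ring(s) + 3 π bond(s) = 4.)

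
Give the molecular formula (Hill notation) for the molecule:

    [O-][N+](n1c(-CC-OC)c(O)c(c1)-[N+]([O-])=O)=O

Heavy atoms from the SMILES: 7 C, 3 N, 6 O.
Implicit hydrogens by atom environment:
  3 × C (aromatic): no H
  3 × O: no H
  2 × C: 2 H each → 4
  2 × N (charge +1): no H
  2 × O (charge -1): no H
  1 × C: 3 H
  1 × C (aromatic): 1 H
  1 × N (aromatic): no H
  1 × O: 1 H
  Total hydrogens = 9.
Molecular formula: C7H9N3O6

C7H9N3O6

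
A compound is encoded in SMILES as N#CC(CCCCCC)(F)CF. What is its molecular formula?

Heavy atoms from the SMILES: 9 C, 2 F, 1 N.
Implicit hydrogens by atom environment:
  6 × C: 2 H each → 12
  2 × C: no H
  2 × F: no H
  1 × C: 3 H
  1 × N: no H
  Total hydrogens = 15.
Molecular formula: C9H15F2N

C9H15F2N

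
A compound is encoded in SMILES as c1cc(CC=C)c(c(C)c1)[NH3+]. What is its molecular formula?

Heavy atoms from the SMILES: 10 C, 1 N.
Implicit hydrogens by atom environment:
  3 × C (aromatic): 1 H each → 3
  3 × C (aromatic): no H
  2 × C: 2 H each → 4
  1 × C: 3 H
  1 × C: 1 H
  1 × N (charge +1): 3 H
  Total hydrogens = 14.
Net charge +1.
Molecular formula: C10H14N+

C10H14N+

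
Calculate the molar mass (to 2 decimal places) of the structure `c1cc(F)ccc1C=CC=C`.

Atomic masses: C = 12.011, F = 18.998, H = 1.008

Molecular formula: C10H9F.
M = 10×12.011 + 1×18.998 + 9×1.008 = 148.18 g/mol.

148.18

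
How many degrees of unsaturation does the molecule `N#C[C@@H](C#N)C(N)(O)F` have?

4

Molecular formula from the SMILES: C4H4FN3O.
DoU = (2C + 2 + N − H − X)/2 = (2·4 + 2 + 3 − 4 − 1)/2 = 8/2 = 4.
(Structurally: 0 ring(s) + 4 π bond(s) = 4.)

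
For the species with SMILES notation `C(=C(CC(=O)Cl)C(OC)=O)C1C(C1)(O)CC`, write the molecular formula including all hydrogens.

Heavy atoms from the SMILES: 11 C, 1 Cl, 4 O.
Implicit hydrogens by atom environment:
  4 × C: no H
  3 × C: 2 H each → 6
  3 × O: no H
  2 × C: 3 H each → 6
  2 × C: 1 H each → 2
  1 × Cl: no H
  1 × O: 1 H
  Total hydrogens = 15.
Molecular formula: C11H15ClO4

C11H15ClO4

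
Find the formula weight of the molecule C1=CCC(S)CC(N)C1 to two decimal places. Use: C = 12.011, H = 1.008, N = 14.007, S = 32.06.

Molecular formula: C7H13NS.
M = 7×12.011 + 13×1.008 + 1×14.007 + 1×32.06 = 143.25 g/mol.

143.25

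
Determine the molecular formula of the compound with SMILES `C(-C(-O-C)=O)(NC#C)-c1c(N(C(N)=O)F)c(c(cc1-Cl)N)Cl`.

C12H11Cl2FN4O3

Heavy atoms from the SMILES: 12 C, 2 Cl, 1 F, 4 N, 3 O.
Implicit hydrogens by atom environment:
  5 × C (aromatic): no H
  3 × C: no H
  3 × O: no H
  2 × C: 1 H each → 2
  2 × Cl: no H
  2 × N: 2 H each → 4
  1 × C: 3 H
  1 × C (aromatic): 1 H
  1 × F: no H
  1 × N: 1 H
  1 × N: no H
  Total hydrogens = 11.
Molecular formula: C12H11Cl2FN4O3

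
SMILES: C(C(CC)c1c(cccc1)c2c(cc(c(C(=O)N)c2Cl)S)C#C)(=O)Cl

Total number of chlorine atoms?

The symbol for chlorine appears 2 times in the SMILES.

2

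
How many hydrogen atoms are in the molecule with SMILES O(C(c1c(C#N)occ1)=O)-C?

Hydrogens are implicit in SMILES; fill each atom to its normal valence:
  2 × C (aromatic): 1 H each → 2
  2 × C (aromatic): no H
  2 × C: no H
  2 × O: no H
  1 × C: 3 H
  1 × N: no H
  1 × O (aromatic): no H
  Total hydrogens = 5.

5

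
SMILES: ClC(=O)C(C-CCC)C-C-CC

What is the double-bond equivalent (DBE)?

Molecular formula from the SMILES: C10H19ClO.
DoU = (2C + 2 + N − H − X)/2 = (2·10 + 2 + 0 − 19 − 1)/2 = 2/2 = 1.
(Structurally: 0 ring(s) + 1 π bond(s) = 1.)

1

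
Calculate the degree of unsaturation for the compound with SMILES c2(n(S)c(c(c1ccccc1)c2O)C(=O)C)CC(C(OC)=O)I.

9

Molecular formula from the SMILES: C16H16INO4S.
DoU = (2C + 2 + N − H − X)/2 = (2·16 + 2 + 1 − 16 − 1)/2 = 18/2 = 9.
(Structurally: 2 ring(s) + 7 π bond(s) = 9.)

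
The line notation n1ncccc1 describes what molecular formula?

C4H4N2

Heavy atoms from the SMILES: 4 C, 2 N.
Implicit hydrogens by atom environment:
  4 × C (aromatic): 1 H each → 4
  2 × N (aromatic): no H
  Total hydrogens = 4.
Molecular formula: C4H4N2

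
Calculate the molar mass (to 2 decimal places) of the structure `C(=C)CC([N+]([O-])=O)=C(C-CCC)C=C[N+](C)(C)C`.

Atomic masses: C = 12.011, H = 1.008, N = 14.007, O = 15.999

Molecular formula: C14H25N2O2+.
M = 14×12.011 + 25×1.008 + 2×14.007 + 2×15.999 = 253.37 g/mol.

253.37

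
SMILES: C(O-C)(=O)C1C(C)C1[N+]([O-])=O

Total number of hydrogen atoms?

Hydrogens are implicit in SMILES; fill each atom to its normal valence:
  3 × C: 1 H each → 3
  3 × O: no H
  2 × C: 3 H each → 6
  1 × C: no H
  1 × N (charge +1): no H
  1 × O (charge -1): no H
  Total hydrogens = 9.

9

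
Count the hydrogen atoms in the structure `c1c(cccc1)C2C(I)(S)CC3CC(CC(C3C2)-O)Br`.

Hydrogens are implicit in SMILES; fill each atom to its normal valence:
  5 × C: 1 H each → 5
  5 × C (aromatic): 1 H each → 5
  4 × C: 2 H each → 8
  1 × Br: no H
  1 × C: no H
  1 × C (aromatic): no H
  1 × I: no H
  1 × O: 1 H
  1 × S: 1 H
  Total hydrogens = 20.

20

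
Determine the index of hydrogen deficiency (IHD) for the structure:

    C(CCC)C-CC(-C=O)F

1

Molecular formula from the SMILES: C8H15FO.
DoU = (2C + 2 + N − H − X)/2 = (2·8 + 2 + 0 − 15 − 1)/2 = 2/2 = 1.
(Structurally: 0 ring(s) + 1 π bond(s) = 1.)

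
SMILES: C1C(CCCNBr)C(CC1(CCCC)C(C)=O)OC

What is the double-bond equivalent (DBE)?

2

Molecular formula from the SMILES: C15H28BrNO2.
DoU = (2C + 2 + N − H − X)/2 = (2·15 + 2 + 1 − 28 − 1)/2 = 4/2 = 2.
(Structurally: 1 ring(s) + 1 π bond(s) = 2.)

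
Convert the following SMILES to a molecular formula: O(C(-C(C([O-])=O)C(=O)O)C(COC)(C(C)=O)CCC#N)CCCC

C16H24NO7-

Heavy atoms from the SMILES: 16 C, 1 N, 7 O.
Implicit hydrogens by atom environment:
  6 × C: 2 H each → 12
  5 × C: no H
  5 × O: no H
  3 × C: 3 H each → 9
  2 × C: 1 H each → 2
  1 × N: no H
  1 × O: 1 H
  1 × O (charge -1): no H
  Total hydrogens = 24.
Net charge -1.
Molecular formula: C16H24NO7-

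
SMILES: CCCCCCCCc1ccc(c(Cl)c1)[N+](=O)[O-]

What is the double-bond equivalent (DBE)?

Molecular formula from the SMILES: C14H20ClNO2.
DoU = (2C + 2 + N − H − X)/2 = (2·14 + 2 + 1 − 20 − 1)/2 = 10/2 = 5.
(Structurally: 1 ring(s) + 4 π bond(s) = 5.)

5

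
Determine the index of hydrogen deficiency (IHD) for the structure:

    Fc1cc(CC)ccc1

Molecular formula from the SMILES: C8H9F.
DoU = (2C + 2 + N − H − X)/2 = (2·8 + 2 + 0 − 9 − 1)/2 = 8/2 = 4.
(Structurally: 1 ring(s) + 3 π bond(s) = 4.)

4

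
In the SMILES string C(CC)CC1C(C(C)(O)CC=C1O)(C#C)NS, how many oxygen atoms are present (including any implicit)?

2

The symbol for oxygen appears 2 times in the SMILES.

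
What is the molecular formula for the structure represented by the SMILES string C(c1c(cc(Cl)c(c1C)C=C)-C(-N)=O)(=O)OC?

C12H12ClNO3

Heavy atoms from the SMILES: 12 C, 1 Cl, 1 N, 3 O.
Implicit hydrogens by atom environment:
  5 × C (aromatic): no H
  3 × O: no H
  2 × C: 3 H each → 6
  2 × C: no H
  1 × C: 2 H
  1 × C (aromatic): 1 H
  1 × C: 1 H
  1 × Cl: no H
  1 × N: 2 H
  Total hydrogens = 12.
Molecular formula: C12H12ClNO3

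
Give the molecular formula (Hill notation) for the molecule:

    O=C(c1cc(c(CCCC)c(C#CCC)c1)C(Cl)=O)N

C16H18ClNO2

Heavy atoms from the SMILES: 16 C, 1 Cl, 1 N, 2 O.
Implicit hydrogens by atom environment:
  4 × C: 2 H each → 8
  4 × C (aromatic): no H
  4 × C: no H
  2 × C: 3 H each → 6
  2 × C (aromatic): 1 H each → 2
  2 × O: no H
  1 × Cl: no H
  1 × N: 2 H
  Total hydrogens = 18.
Molecular formula: C16H18ClNO2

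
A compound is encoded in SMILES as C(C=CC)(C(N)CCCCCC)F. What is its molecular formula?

C11H22FN

Heavy atoms from the SMILES: 11 C, 1 F, 1 N.
Implicit hydrogens by atom environment:
  5 × C: 2 H each → 10
  4 × C: 1 H each → 4
  2 × C: 3 H each → 6
  1 × F: no H
  1 × N: 2 H
  Total hydrogens = 22.
Molecular formula: C11H22FN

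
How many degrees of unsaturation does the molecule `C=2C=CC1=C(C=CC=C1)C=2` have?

Molecular formula from the SMILES: C10H8.
DoU = (2C + 2 + N − H − X)/2 = (2·10 + 2 + 0 − 8 − 0)/2 = 14/2 = 7.
(Structurally: 2 ring(s) + 5 π bond(s) = 7.)

7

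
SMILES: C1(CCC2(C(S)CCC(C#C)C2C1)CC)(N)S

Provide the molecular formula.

C14H23NS2

Heavy atoms from the SMILES: 14 C, 1 N, 2 S.
Implicit hydrogens by atom environment:
  6 × C: 2 H each → 12
  4 × C: 1 H each → 4
  3 × C: no H
  2 × S: 1 H each → 2
  1 × C: 3 H
  1 × N: 2 H
  Total hydrogens = 23.
Molecular formula: C14H23NS2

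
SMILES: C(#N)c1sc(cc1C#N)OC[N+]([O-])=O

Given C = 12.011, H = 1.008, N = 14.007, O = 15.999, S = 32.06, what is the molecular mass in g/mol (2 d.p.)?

Molecular formula: C7H3N3O3S.
M = 7×12.011 + 3×1.008 + 3×14.007 + 3×15.999 + 1×32.06 = 209.18 g/mol.

209.18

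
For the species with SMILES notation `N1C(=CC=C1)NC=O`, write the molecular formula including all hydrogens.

Heavy atoms from the SMILES: 5 C, 2 N, 1 O.
Implicit hydrogens by atom environment:
  3 × C (aromatic): 1 H each → 3
  1 × C: 1 H
  1 × C (aromatic): no H
  1 × N (aromatic): 1 H
  1 × N: 1 H
  1 × O: no H
  Total hydrogens = 6.
Molecular formula: C5H6N2O

C5H6N2O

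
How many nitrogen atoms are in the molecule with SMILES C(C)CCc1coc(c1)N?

1

The symbol for nitrogen appears 1 time in the SMILES.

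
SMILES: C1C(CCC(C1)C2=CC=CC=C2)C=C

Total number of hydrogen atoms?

18

Hydrogens are implicit in SMILES; fill each atom to its normal valence:
  5 × C: 2 H each → 10
  5 × C (aromatic): 1 H each → 5
  3 × C: 1 H each → 3
  1 × C (aromatic): no H
  Total hydrogens = 18.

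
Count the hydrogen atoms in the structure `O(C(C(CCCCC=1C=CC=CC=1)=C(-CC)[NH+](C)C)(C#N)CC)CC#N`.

Hydrogens are implicit in SMILES; fill each atom to its normal valence:
  7 × C: 2 H each → 14
  5 × C (aromatic): 1 H each → 5
  5 × C: no H
  4 × C: 3 H each → 12
  2 × N: no H
  1 × C (aromatic): no H
  1 × N (charge +1): 1 H
  1 × O: no H
  Total hydrogens = 32.

32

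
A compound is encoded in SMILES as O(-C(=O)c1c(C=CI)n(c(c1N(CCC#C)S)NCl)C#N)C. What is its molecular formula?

Heavy atoms from the SMILES: 13 C, 1 Cl, 1 I, 4 N, 2 O, 1 S.
Implicit hydrogens by atom environment:
  4 × C (aromatic): no H
  3 × C: 1 H each → 3
  3 × C: no H
  2 × C: 2 H each → 4
  2 × N: no H
  2 × O: no H
  1 × C: 3 H
  1 × Cl: no H
  1 × I: no H
  1 × N: 1 H
  1 × N (aromatic): no H
  1 × S: 1 H
  Total hydrogens = 12.
Molecular formula: C13H12ClIN4O2S

C13H12ClIN4O2S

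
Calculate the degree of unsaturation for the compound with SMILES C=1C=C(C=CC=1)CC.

Molecular formula from the SMILES: C8H10.
DoU = (2C + 2 + N − H − X)/2 = (2·8 + 2 + 0 − 10 − 0)/2 = 8/2 = 4.
(Structurally: 1 ring(s) + 3 π bond(s) = 4.)

4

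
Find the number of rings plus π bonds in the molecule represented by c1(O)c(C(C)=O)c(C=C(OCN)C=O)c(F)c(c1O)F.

7

Molecular formula from the SMILES: C12H11F2NO5.
DoU = (2C + 2 + N − H − X)/2 = (2·12 + 2 + 1 − 11 − 2)/2 = 14/2 = 7.
(Structurally: 1 ring(s) + 6 π bond(s) = 7.)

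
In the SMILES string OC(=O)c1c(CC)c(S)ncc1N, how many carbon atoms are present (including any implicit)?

8

The symbol for carbon appears 8 times in the SMILES. Lowercase c denotes aromatic carbon and counts toward C.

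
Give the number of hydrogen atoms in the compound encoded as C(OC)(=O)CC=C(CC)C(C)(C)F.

17

Hydrogens are implicit in SMILES; fill each atom to its normal valence:
  4 × C: 3 H each → 12
  3 × C: no H
  2 × C: 2 H each → 4
  2 × O: no H
  1 × C: 1 H
  1 × F: no H
  Total hydrogens = 17.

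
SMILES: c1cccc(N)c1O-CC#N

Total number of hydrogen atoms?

8

Hydrogens are implicit in SMILES; fill each atom to its normal valence:
  4 × C (aromatic): 1 H each → 4
  2 × C (aromatic): no H
  1 × C: 2 H
  1 × C: no H
  1 × N: 2 H
  1 × N: no H
  1 × O: no H
  Total hydrogens = 8.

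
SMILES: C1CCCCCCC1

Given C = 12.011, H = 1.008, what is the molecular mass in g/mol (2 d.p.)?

Molecular formula: C8H16.
M = 8×12.011 + 16×1.008 = 112.22 g/mol.

112.22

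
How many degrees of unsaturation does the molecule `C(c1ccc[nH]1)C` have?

3

Molecular formula from the SMILES: C6H9N.
DoU = (2C + 2 + N − H − X)/2 = (2·6 + 2 + 1 − 9 − 0)/2 = 6/2 = 3.
(Structurally: 1 ring(s) + 2 π bond(s) = 3.)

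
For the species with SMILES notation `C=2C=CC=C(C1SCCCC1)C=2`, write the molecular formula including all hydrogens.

C11H14S

Heavy atoms from the SMILES: 11 C, 1 S.
Implicit hydrogens by atom environment:
  5 × C (aromatic): 1 H each → 5
  4 × C: 2 H each → 8
  1 × C: 1 H
  1 × C (aromatic): no H
  1 × S: no H
  Total hydrogens = 14.
Molecular formula: C11H14S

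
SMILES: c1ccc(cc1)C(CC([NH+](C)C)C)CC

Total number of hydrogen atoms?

24

Hydrogens are implicit in SMILES; fill each atom to its normal valence:
  5 × C (aromatic): 1 H each → 5
  4 × C: 3 H each → 12
  2 × C: 2 H each → 4
  2 × C: 1 H each → 2
  1 × C (aromatic): no H
  1 × N (charge +1): 1 H
  Total hydrogens = 24.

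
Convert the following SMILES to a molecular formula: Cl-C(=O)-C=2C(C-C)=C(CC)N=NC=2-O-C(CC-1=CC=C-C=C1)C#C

Heavy atoms from the SMILES: 19 C, 1 Cl, 2 N, 2 O.
Implicit hydrogens by atom environment:
  5 × C (aromatic): 1 H each → 5
  5 × C (aromatic): no H
  3 × C: 2 H each → 6
  2 × C: 3 H each → 6
  2 × C: 1 H each → 2
  2 × C: no H
  2 × N (aromatic): no H
  2 × O: no H
  1 × Cl: no H
  Total hydrogens = 19.
Molecular formula: C19H19ClN2O2

C19H19ClN2O2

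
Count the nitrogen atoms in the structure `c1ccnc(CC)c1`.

The symbol for nitrogen appears 1 time in the SMILES.

1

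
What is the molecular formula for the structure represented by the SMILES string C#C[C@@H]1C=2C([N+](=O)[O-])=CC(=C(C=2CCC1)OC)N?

C13H14N2O3

Heavy atoms from the SMILES: 13 C, 2 N, 3 O.
Implicit hydrogens by atom environment:
  5 × C (aromatic): no H
  3 × C: 2 H each → 6
  2 × C: 1 H each → 2
  2 × O: no H
  1 × C: 3 H
  1 × C (aromatic): 1 H
  1 × C: no H
  1 × N: 2 H
  1 × N (charge +1): no H
  1 × O (charge -1): no H
  Total hydrogens = 14.
Molecular formula: C13H14N2O3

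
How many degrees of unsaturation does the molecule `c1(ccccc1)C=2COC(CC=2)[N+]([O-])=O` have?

Molecular formula from the SMILES: C11H11NO3.
DoU = (2C + 2 + N − H − X)/2 = (2·11 + 2 + 1 − 11 − 0)/2 = 14/2 = 7.
(Structurally: 2 ring(s) + 5 π bond(s) = 7.)

7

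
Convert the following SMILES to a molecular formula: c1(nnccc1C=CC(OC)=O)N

C8H9N3O2

Heavy atoms from the SMILES: 8 C, 3 N, 2 O.
Implicit hydrogens by atom environment:
  2 × C (aromatic): 1 H each → 2
  2 × C: 1 H each → 2
  2 × C (aromatic): no H
  2 × N (aromatic): no H
  2 × O: no H
  1 × C: 3 H
  1 × C: no H
  1 × N: 2 H
  Total hydrogens = 9.
Molecular formula: C8H9N3O2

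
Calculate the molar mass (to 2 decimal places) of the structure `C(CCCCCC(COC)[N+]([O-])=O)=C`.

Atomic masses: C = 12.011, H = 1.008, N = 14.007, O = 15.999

201.27

Molecular formula: C10H19NO3.
M = 10×12.011 + 19×1.008 + 1×14.007 + 3×15.999 = 201.27 g/mol.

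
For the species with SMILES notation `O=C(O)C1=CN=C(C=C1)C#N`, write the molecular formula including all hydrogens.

C7H4N2O2

Heavy atoms from the SMILES: 7 C, 2 N, 2 O.
Implicit hydrogens by atom environment:
  3 × C (aromatic): 1 H each → 3
  2 × C (aromatic): no H
  2 × C: no H
  1 × N (aromatic): no H
  1 × N: no H
  1 × O: 1 H
  1 × O: no H
  Total hydrogens = 4.
Molecular formula: C7H4N2O2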